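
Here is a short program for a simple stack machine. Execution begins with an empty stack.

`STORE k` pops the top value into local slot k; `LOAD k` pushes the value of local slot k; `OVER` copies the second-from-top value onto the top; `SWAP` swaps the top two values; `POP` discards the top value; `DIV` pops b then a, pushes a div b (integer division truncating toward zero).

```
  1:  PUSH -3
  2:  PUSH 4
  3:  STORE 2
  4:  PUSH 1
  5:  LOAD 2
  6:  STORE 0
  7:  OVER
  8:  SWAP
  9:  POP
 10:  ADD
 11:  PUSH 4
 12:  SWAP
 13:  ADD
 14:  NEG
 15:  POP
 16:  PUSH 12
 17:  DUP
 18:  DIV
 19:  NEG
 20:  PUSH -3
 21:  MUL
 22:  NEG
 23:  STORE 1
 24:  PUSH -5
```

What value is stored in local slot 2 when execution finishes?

4

PUSH -3 -> -3
PUSH 4  -> -3 4
STORE 2 -> -3
PUSH 1  -> -3 1
LOAD 2  -> -3 1 4
STORE 0 -> -3 1
OVER    -> -3 1 -3
SWAP    -> -3 -3 1
POP     -> -3 -3
ADD     -> -6
PUSH 4  -> -6 4
SWAP    -> 4 -6
ADD     -> -2
NEG     -> 2
POP     -> (empty)
PUSH 12 -> 12
DUP     -> 12 12
DIV     -> 1
NEG     -> -1
PUSH -3 -> -1 -3
MUL     -> 3
NEG     -> -3
STORE 1 -> (empty)
PUSH -5 -> -5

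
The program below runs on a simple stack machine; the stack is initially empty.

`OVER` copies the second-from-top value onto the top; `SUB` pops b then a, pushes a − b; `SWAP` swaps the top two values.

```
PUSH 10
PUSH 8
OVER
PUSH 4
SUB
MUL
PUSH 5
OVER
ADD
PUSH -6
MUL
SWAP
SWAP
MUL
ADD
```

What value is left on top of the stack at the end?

-15254

PUSH 10  [10]
PUSH 8   [10, 8]
OVER     [10, 8, 10]
PUSH 4   [10, 8, 10, 4]
SUB      [10, 8, 6]
MUL      [10, 48]
PUSH 5   [10, 48, 5]
OVER     [10, 48, 5, 48]
ADD      [10, 48, 53]
PUSH -6  [10, 48, 53, -6]
MUL      [10, 48, -318]
SWAP     [10, -318, 48]
SWAP     [10, 48, -318]
MUL      [10, -15264]
ADD      [-15254]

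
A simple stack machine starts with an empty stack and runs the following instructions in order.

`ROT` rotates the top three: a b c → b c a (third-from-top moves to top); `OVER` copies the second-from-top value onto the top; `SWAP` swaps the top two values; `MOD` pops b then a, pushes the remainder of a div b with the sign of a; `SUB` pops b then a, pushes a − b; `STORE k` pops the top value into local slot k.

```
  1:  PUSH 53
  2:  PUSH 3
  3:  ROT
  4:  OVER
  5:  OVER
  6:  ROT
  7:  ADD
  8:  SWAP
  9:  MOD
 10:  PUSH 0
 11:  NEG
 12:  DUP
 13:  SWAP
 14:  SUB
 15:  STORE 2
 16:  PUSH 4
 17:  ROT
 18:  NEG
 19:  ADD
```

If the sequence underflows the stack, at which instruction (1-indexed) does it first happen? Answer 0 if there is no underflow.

PUSH 53 : [53]
PUSH 3  : [53, 3]
ROT  — needs 3 operands, stack has 2 → underflow

3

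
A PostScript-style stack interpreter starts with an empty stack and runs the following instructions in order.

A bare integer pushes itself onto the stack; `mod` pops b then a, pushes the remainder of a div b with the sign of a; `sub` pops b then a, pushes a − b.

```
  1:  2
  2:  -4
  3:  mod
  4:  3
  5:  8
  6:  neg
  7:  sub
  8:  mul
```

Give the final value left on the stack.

22

2   -> 2
-4  -> 2 -4
mod -> 2
3   -> 2 3
8   -> 2 3 8
neg -> 2 3 -8
sub -> 2 11
mul -> 22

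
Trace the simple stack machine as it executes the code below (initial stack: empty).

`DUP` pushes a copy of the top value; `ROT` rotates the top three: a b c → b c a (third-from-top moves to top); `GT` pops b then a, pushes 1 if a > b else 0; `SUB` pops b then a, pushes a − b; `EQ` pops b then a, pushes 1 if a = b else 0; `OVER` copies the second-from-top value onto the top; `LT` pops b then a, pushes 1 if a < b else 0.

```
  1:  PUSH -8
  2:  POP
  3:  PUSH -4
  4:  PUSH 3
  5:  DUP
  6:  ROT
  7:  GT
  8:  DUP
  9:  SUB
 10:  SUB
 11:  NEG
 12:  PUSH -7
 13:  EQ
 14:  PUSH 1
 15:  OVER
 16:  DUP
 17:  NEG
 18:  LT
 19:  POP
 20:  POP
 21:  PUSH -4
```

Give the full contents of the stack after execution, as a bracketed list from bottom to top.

[0, -4]

PUSH -8 -> -8
POP     -> (empty)
PUSH -4 -> -4
PUSH 3  -> -4 3
DUP     -> -4 3 3
ROT     -> 3 3 -4
GT      -> 3 1
DUP     -> 3 1 1
SUB     -> 3 0
SUB     -> 3
NEG     -> -3
PUSH -7 -> -3 -7
EQ      -> 0
PUSH 1  -> 0 1
OVER    -> 0 1 0
DUP     -> 0 1 0 0
NEG     -> 0 1 0 0
LT      -> 0 1 0
POP     -> 0 1
POP     -> 0
PUSH -4 -> 0 -4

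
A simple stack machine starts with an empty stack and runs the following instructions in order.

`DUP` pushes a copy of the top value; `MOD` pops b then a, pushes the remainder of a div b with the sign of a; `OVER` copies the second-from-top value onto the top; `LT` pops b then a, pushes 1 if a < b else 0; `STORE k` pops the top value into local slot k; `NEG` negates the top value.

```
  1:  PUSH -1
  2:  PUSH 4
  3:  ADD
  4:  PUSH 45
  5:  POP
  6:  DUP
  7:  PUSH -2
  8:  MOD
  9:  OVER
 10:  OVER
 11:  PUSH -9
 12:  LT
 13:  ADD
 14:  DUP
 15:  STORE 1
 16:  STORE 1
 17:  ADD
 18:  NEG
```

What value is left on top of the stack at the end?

PUSH -1 : [-1]
PUSH 4  : [-1, 4]
ADD     : [3]
PUSH 45 : [3, 45]
POP     : [3]
DUP     : [3, 3]
PUSH -2 : [3, 3, -2]
MOD     : [3, 1]
OVER    : [3, 1, 3]
OVER    : [3, 1, 3, 1]
PUSH -9 : [3, 1, 3, 1, -9]
LT      : [3, 1, 3, 0]
ADD     : [3, 1, 3]
DUP     : [3, 1, 3, 3]
STORE 1 : [3, 1, 3]
STORE 1 : [3, 1]
ADD     : [4]
NEG     : [-4]

-4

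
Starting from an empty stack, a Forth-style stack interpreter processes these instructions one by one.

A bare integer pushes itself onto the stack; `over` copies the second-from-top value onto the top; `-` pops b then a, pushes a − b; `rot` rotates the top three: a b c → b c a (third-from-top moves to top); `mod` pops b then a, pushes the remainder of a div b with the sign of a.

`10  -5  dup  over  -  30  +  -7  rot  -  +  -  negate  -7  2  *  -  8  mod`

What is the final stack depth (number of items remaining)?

1

10      [10]
-5      [10, -5]
dup     [10, -5, -5]
over    [10, -5, -5, -5]
-       [10, -5, 0]
30      [10, -5, 0, 30]
+       [10, -5, 30]
-7      [10, -5, 30, -7]
rot     [10, 30, -7, -5]
-       [10, 30, -2]
+       [10, 28]
-       [-18]
negate  [18]
-7      [18, -7]
2       [18, -7, 2]
*       [18, -14]
-       [32]
8       [32, 8]
mod     [0]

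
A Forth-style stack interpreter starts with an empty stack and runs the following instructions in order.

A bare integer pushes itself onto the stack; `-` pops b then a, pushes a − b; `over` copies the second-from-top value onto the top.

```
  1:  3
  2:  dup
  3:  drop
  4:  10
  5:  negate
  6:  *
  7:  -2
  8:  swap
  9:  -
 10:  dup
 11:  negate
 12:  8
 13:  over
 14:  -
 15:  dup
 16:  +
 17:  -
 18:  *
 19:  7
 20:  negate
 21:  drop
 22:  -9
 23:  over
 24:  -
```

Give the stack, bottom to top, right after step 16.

3       3
dup     3 3
drop    3
10      3 10
negate  3 -10
*       -30
-2      -30 -2
swap    -2 -30
-       28
dup     28 28
negate  28 -28
8       28 -28 8
over    28 -28 8 -28
-       28 -28 36
dup     28 -28 36 36
+       28 -28 72

[28, -28, 72]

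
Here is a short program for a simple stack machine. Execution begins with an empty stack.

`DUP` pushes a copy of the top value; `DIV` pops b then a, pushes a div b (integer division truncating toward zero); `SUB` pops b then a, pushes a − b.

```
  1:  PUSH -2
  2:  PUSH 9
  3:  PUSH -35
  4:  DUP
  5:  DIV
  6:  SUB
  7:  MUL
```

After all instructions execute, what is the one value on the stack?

PUSH -2  -> -2
PUSH 9   -> -2 9
PUSH -35 -> -2 9 -35
DUP      -> -2 9 -35 -35
DIV      -> -2 9 1
SUB      -> -2 8
MUL      -> -16

-16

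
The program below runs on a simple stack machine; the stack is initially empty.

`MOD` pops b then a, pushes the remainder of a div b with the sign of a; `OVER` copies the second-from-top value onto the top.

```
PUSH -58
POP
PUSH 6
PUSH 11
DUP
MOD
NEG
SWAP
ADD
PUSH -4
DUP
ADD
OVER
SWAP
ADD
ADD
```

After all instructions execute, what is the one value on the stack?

PUSH -58  -58
POP       (empty)
PUSH 6    6
PUSH 11   6 11
DUP       6 11 11
MOD       6 0
NEG       6 0
SWAP      0 6
ADD       6
PUSH -4   6 -4
DUP       6 -4 -4
ADD       6 -8
OVER      6 -8 6
SWAP      6 6 -8
ADD       6 -2
ADD       4

4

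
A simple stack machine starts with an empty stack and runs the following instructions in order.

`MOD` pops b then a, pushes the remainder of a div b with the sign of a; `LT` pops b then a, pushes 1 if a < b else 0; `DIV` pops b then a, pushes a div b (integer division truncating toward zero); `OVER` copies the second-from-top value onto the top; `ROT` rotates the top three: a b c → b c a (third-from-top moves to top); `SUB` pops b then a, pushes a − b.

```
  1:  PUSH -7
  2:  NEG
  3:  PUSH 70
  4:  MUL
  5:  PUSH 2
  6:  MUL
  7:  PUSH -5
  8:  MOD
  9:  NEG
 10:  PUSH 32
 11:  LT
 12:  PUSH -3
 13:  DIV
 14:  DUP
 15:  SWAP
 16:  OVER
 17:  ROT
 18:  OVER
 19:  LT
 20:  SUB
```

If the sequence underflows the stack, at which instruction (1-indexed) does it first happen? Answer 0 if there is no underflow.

PUSH -7 -> [-7]
NEG     -> [7]
PUSH 70 -> [7, 70]
MUL     -> [490]
PUSH 2  -> [490, 2]
MUL     -> [980]
PUSH -5 -> [980, -5]
MOD     -> [0]
NEG     -> [0]
PUSH 32 -> [0, 32]
LT      -> [1]
PUSH -3 -> [1, -3]
DIV     -> [0]
DUP     -> [0, 0]
SWAP    -> [0, 0]
OVER    -> [0, 0, 0]
ROT     -> [0, 0, 0]
OVER    -> [0, 0, 0, 0]
LT      -> [0, 0, 0]
SUB     -> [0, 0]

0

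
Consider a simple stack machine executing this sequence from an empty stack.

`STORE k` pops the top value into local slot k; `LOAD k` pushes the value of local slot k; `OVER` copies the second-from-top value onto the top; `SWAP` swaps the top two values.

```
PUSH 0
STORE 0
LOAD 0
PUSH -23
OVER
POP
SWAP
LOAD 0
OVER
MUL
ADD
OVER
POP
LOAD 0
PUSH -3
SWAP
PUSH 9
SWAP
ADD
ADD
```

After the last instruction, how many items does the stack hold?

3

PUSH 0   : [0]
STORE 0  : []
LOAD 0   : [0]
PUSH -23 : [0, -23]
OVER     : [0, -23, 0]
POP      : [0, -23]
SWAP     : [-23, 0]
LOAD 0   : [-23, 0, 0]
OVER     : [-23, 0, 0, 0]
MUL      : [-23, 0, 0]
ADD      : [-23, 0]
OVER     : [-23, 0, -23]
POP      : [-23, 0]
LOAD 0   : [-23, 0, 0]
PUSH -3  : [-23, 0, 0, -3]
SWAP     : [-23, 0, -3, 0]
PUSH 9   : [-23, 0, -3, 0, 9]
SWAP     : [-23, 0, -3, 9, 0]
ADD      : [-23, 0, -3, 9]
ADD      : [-23, 0, 6]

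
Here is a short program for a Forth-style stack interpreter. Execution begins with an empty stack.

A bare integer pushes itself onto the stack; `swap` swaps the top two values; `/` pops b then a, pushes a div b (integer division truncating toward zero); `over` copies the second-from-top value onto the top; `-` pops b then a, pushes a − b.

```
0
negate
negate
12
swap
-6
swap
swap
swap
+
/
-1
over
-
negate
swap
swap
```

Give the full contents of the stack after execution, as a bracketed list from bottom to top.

[-2, -1]

0       [0]
negate  [0]
negate  [0]
12      [0, 12]
swap    [12, 0]
-6      [12, 0, -6]
swap    [12, -6, 0]
swap    [12, 0, -6]
swap    [12, -6, 0]
+       [12, -6]
/       [-2]
-1      [-2, -1]
over    [-2, -1, -2]
-       [-2, 1]
negate  [-2, -1]
swap    [-1, -2]
swap    [-2, -1]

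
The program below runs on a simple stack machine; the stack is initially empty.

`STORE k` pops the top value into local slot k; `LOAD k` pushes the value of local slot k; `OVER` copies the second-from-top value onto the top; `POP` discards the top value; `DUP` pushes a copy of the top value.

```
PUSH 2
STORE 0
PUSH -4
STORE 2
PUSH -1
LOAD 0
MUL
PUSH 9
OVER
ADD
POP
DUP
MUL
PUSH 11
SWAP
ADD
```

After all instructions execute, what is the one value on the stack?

15

PUSH 2  : 2
STORE 0 : (empty)
PUSH -4 : -4
STORE 2 : (empty)
PUSH -1 : -1
LOAD 0  : -1 2
MUL     : -2
PUSH 9  : -2 9
OVER    : -2 9 -2
ADD     : -2 7
POP     : -2
DUP     : -2 -2
MUL     : 4
PUSH 11 : 4 11
SWAP    : 11 4
ADD     : 15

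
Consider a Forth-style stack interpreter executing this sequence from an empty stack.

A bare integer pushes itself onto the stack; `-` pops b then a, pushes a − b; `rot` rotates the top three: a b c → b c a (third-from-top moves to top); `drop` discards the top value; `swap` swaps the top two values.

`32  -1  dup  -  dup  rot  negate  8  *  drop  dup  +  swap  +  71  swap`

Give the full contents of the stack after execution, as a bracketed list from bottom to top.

[71, 0]

32     -> [32]
-1     -> [32, -1]
dup    -> [32, -1, -1]
-      -> [32, 0]
dup    -> [32, 0, 0]
rot    -> [0, 0, 32]
negate -> [0, 0, -32]
8      -> [0, 0, -32, 8]
*      -> [0, 0, -256]
drop   -> [0, 0]
dup    -> [0, 0, 0]
+      -> [0, 0]
swap   -> [0, 0]
+      -> [0]
71     -> [0, 71]
swap   -> [71, 0]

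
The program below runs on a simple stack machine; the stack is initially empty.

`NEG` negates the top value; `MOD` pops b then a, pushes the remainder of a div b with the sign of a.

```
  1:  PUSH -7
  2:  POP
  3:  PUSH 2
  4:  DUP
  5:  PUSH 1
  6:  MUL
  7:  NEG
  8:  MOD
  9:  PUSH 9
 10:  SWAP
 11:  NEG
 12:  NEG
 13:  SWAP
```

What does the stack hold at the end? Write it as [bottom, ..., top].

PUSH -7  [-7]
POP      []
PUSH 2   [2]
DUP      [2, 2]
PUSH 1   [2, 2, 1]
MUL      [2, 2]
NEG      [2, -2]
MOD      [0]
PUSH 9   [0, 9]
SWAP     [9, 0]
NEG      [9, 0]
NEG      [9, 0]
SWAP     [0, 9]

[0, 9]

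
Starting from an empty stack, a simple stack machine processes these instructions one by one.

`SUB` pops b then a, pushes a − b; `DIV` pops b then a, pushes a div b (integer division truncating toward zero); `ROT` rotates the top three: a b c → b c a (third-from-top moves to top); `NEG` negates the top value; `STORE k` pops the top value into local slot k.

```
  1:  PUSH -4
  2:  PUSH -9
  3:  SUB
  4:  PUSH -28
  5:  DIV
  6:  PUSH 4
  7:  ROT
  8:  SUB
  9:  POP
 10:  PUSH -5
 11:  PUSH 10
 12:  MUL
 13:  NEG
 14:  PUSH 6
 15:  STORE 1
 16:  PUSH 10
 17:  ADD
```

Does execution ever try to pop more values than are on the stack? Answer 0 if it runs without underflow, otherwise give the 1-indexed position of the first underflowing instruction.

PUSH -4   -4
PUSH -9   -4 -9
SUB       5
PUSH -28  5 -28
DIV       0
PUSH 4    0 4
ROT  — needs 3 operands, stack has 2 → underflow

7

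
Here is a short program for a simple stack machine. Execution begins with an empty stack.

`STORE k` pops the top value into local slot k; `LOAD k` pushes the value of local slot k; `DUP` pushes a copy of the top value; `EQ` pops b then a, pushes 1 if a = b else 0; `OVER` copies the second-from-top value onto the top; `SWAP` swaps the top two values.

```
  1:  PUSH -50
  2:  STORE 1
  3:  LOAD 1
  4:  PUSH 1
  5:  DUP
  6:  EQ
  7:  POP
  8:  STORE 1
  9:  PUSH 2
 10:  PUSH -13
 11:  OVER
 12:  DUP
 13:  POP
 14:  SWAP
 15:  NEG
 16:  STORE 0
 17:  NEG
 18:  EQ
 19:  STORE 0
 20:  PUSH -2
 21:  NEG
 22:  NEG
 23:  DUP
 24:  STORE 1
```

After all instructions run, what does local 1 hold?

PUSH -50 : [-50]
STORE 1  : []
LOAD 1   : [-50]
PUSH 1   : [-50, 1]
DUP      : [-50, 1, 1]
EQ       : [-50, 1]
POP      : [-50]
STORE 1  : []
PUSH 2   : [2]
PUSH -13 : [2, -13]
OVER     : [2, -13, 2]
DUP      : [2, -13, 2, 2]
POP      : [2, -13, 2]
SWAP     : [2, 2, -13]
NEG      : [2, 2, 13]
STORE 0  : [2, 2]
NEG      : [2, -2]
EQ       : [0]
STORE 0  : []
PUSH -2  : [-2]
NEG      : [2]
NEG      : [-2]
DUP      : [-2, -2]
STORE 1  : [-2]

-2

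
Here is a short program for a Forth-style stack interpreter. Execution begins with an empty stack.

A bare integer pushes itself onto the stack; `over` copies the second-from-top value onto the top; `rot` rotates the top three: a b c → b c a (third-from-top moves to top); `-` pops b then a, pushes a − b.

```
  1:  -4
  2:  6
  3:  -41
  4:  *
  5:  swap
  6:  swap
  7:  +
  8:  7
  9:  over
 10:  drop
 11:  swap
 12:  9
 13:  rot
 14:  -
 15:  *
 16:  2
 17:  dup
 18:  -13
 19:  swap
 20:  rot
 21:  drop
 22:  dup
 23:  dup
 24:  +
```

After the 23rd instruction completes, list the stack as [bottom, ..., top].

[-500, -13, 2, 2, 2]

-4    -4
6     -4 6
-41   -4 6 -41
*     -4 -246
swap  -246 -4
swap  -4 -246
+     -250
7     -250 7
over  -250 7 -250
drop  -250 7
swap  7 -250
9     7 -250 9
rot   -250 9 7
-     -250 2
*     -500
2     -500 2
dup   -500 2 2
-13   -500 2 2 -13
swap  -500 2 -13 2
rot   -500 -13 2 2
drop  -500 -13 2
dup   -500 -13 2 2
dup   -500 -13 2 2 2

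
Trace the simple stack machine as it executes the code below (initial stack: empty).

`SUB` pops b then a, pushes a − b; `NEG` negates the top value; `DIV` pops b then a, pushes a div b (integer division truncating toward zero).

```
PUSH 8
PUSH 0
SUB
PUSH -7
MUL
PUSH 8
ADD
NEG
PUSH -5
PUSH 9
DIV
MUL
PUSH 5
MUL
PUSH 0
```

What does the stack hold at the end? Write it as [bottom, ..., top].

PUSH 8  : [8]
PUSH 0  : [8, 0]
SUB     : [8]
PUSH -7 : [8, -7]
MUL     : [-56]
PUSH 8  : [-56, 8]
ADD     : [-48]
NEG     : [48]
PUSH -5 : [48, -5]
PUSH 9  : [48, -5, 9]
DIV     : [48, 0]
MUL     : [0]
PUSH 5  : [0, 5]
MUL     : [0]
PUSH 0  : [0, 0]

[0, 0]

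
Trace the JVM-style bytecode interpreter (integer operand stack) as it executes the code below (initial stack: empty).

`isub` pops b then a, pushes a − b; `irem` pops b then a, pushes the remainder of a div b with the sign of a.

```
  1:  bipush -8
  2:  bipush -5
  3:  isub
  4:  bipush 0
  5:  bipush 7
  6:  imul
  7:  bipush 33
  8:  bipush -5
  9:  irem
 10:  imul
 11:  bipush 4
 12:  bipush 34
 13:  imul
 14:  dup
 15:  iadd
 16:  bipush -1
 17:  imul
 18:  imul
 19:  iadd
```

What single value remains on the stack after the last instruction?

bipush -8 : -8
bipush -5 : -8 -5
isub      : -3
bipush 0  : -3 0
bipush 7  : -3 0 7
imul      : -3 0
bipush 33 : -3 0 33
bipush -5 : -3 0 33 -5
irem      : -3 0 3
imul      : -3 0
bipush 4  : -3 0 4
bipush 34 : -3 0 4 34
imul      : -3 0 136
dup       : -3 0 136 136
iadd      : -3 0 272
bipush -1 : -3 0 272 -1
imul      : -3 0 -272
imul      : -3 0
iadd      : -3

-3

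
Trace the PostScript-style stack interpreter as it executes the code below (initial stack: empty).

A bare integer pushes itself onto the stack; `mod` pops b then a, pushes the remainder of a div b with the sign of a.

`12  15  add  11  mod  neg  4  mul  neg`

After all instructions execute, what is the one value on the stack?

20

12  -> 12
15  -> 12 15
add -> 27
11  -> 27 11
mod -> 5
neg -> -5
4   -> -5 4
mul -> -20
neg -> 20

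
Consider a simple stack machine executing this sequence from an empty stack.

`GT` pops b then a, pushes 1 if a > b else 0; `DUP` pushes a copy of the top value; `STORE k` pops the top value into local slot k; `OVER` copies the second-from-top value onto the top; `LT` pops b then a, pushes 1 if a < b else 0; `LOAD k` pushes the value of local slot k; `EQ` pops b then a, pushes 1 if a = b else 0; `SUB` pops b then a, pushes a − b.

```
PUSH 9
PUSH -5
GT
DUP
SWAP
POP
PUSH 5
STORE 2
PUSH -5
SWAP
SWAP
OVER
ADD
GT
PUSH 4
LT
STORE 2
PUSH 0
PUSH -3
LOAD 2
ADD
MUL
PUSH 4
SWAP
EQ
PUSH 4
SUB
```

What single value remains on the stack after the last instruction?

-4

PUSH 9  : 9
PUSH -5 : 9 -5
GT      : 1
DUP     : 1 1
SWAP    : 1 1
POP     : 1
PUSH 5  : 1 5
STORE 2 : 1
PUSH -5 : 1 -5
SWAP    : -5 1
SWAP    : 1 -5
OVER    : 1 -5 1
ADD     : 1 -4
GT      : 1
PUSH 4  : 1 4
LT      : 1
STORE 2 : (empty)
PUSH 0  : 0
PUSH -3 : 0 -3
LOAD 2  : 0 -3 1
ADD     : 0 -2
MUL     : 0
PUSH 4  : 0 4
SWAP    : 4 0
EQ      : 0
PUSH 4  : 0 4
SUB     : -4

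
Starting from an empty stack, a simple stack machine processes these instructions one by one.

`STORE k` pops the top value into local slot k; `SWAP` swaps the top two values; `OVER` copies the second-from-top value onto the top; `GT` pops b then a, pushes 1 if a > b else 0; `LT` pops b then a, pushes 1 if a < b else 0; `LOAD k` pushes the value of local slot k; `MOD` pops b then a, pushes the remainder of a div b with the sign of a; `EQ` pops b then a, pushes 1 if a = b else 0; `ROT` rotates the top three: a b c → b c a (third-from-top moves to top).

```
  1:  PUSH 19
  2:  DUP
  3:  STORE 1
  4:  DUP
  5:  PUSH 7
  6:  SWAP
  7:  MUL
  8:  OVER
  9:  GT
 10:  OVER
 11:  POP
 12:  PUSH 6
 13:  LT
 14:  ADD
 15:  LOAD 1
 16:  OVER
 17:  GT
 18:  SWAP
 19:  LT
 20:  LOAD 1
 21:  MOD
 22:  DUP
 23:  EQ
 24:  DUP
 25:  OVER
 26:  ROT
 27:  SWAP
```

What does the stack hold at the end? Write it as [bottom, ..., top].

PUSH 19 : [19]
DUP     : [19, 19]
STORE 1 : [19]
DUP     : [19, 19]
PUSH 7  : [19, 19, 7]
SWAP    : [19, 7, 19]
MUL     : [19, 133]
OVER    : [19, 133, 19]
GT      : [19, 1]
OVER    : [19, 1, 19]
POP     : [19, 1]
PUSH 6  : [19, 1, 6]
LT      : [19, 1]
ADD     : [20]
LOAD 1  : [20, 19]
OVER    : [20, 19, 20]
GT      : [20, 0]
SWAP    : [0, 20]
LT      : [1]
LOAD 1  : [1, 19]
MOD     : [1]
DUP     : [1, 1]
EQ      : [1]
DUP     : [1, 1]
OVER    : [1, 1, 1]
ROT     : [1, 1, 1]
SWAP    : [1, 1, 1]

[1, 1, 1]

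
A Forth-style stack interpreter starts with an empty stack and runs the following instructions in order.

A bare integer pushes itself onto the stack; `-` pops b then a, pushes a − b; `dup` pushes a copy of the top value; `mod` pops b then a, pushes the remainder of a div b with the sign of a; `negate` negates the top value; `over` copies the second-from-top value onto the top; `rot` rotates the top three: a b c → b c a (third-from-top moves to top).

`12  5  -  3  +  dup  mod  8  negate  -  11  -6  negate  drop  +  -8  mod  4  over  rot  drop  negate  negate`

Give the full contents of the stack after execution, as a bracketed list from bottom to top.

[4, 3]

12     -> 12
5      -> 12 5
-      -> 7
3      -> 7 3
+      -> 10
dup    -> 10 10
mod    -> 0
8      -> 0 8
negate -> 0 -8
-      -> 8
11     -> 8 11
-6     -> 8 11 -6
negate -> 8 11 6
drop   -> 8 11
+      -> 19
-8     -> 19 -8
mod    -> 3
4      -> 3 4
over   -> 3 4 3
rot    -> 4 3 3
drop   -> 4 3
negate -> 4 -3
negate -> 4 3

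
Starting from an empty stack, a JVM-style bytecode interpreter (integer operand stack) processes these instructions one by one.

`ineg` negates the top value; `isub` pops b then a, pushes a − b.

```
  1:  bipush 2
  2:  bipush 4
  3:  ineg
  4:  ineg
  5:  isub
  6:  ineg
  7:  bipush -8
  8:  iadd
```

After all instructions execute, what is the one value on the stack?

-6

bipush 2  -> 2
bipush 4  -> 2 4
ineg      -> 2 -4
ineg      -> 2 4
isub      -> -2
ineg      -> 2
bipush -8 -> 2 -8
iadd      -> -6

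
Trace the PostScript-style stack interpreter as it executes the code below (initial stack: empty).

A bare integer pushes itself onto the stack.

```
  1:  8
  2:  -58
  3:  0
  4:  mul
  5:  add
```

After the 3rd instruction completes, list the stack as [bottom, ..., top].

[8, -58, 0]

8   -> [8]
-58 -> [8, -58]
0   -> [8, -58, 0]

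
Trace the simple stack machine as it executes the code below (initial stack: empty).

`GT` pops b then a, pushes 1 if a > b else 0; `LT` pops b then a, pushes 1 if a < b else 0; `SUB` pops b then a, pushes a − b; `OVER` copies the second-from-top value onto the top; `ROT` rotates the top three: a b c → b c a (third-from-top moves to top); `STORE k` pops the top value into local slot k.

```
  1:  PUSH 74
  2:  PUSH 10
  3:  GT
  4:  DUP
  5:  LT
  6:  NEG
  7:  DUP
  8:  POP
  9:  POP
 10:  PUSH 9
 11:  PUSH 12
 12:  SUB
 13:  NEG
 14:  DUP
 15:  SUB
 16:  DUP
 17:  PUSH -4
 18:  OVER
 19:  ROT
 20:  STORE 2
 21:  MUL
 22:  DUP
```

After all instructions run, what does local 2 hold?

PUSH 74 -> [74]
PUSH 10 -> [74, 10]
GT      -> [1]
DUP     -> [1, 1]
LT      -> [0]
NEG     -> [0]
DUP     -> [0, 0]
POP     -> [0]
POP     -> []
PUSH 9  -> [9]
PUSH 12 -> [9, 12]
SUB     -> [-3]
NEG     -> [3]
DUP     -> [3, 3]
SUB     -> [0]
DUP     -> [0, 0]
PUSH -4 -> [0, 0, -4]
OVER    -> [0, 0, -4, 0]
ROT     -> [0, -4, 0, 0]
STORE 2 -> [0, -4, 0]
MUL     -> [0, 0]
DUP     -> [0, 0, 0]

0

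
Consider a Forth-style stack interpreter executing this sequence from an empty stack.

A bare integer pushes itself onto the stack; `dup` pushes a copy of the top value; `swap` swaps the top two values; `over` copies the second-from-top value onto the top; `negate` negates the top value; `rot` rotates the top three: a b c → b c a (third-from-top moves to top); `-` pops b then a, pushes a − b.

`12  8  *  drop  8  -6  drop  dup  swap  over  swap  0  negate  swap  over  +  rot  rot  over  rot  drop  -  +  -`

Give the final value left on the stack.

8

12     : 12
8      : 12 8
*      : 96
drop   : (empty)
8      : 8
-6     : 8 -6
drop   : 8
dup    : 8 8
swap   : 8 8
over   : 8 8 8
swap   : 8 8 8
0      : 8 8 8 0
negate : 8 8 8 0
swap   : 8 8 0 8
over   : 8 8 0 8 0
+      : 8 8 0 8
rot    : 8 0 8 8
rot    : 8 8 8 0
over   : 8 8 8 0 8
rot    : 8 8 0 8 8
drop   : 8 8 0 8
-      : 8 8 -8
+      : 8 0
-      : 8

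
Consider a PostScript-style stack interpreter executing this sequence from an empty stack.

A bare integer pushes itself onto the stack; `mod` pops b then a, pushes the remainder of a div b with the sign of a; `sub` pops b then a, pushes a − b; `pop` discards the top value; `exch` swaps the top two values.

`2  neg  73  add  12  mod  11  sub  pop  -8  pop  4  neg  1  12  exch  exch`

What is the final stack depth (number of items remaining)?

3

2     2
neg   -2
73    -2 73
add   71
12    71 12
mod   11
11    11 11
sub   0
pop   (empty)
-8    -8
pop   (empty)
4     4
neg   -4
1     -4 1
12    -4 1 12
exch  -4 12 1
exch  -4 1 12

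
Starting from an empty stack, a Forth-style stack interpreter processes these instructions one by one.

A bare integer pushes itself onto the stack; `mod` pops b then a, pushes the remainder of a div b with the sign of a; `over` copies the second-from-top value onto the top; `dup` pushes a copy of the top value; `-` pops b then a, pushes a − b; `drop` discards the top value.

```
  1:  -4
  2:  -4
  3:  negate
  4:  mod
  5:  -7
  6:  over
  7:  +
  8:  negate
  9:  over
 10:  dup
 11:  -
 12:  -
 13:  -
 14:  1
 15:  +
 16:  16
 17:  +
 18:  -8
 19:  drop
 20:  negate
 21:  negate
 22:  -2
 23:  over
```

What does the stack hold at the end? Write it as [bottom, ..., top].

-4     → -4
-4     → -4 -4
negate → -4 4
mod    → 0
-7     → 0 -7
over   → 0 -7 0
+      → 0 -7
negate → 0 7
over   → 0 7 0
dup    → 0 7 0 0
-      → 0 7 0
-      → 0 7
-      → -7
1      → -7 1
+      → -6
16     → -6 16
+      → 10
-8     → 10 -8
drop   → 10
negate → -10
negate → 10
-2     → 10 -2
over   → 10 -2 10

[10, -2, 10]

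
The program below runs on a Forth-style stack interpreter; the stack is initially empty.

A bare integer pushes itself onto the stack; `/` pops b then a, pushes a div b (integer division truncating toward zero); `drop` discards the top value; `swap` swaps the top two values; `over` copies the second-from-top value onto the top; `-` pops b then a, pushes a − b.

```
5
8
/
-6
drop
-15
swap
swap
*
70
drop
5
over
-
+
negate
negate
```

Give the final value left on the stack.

5      : [5]
8      : [5, 8]
/      : [0]
-6     : [0, -6]
drop   : [0]
-15    : [0, -15]
swap   : [-15, 0]
swap   : [0, -15]
*      : [0]
70     : [0, 70]
drop   : [0]
5      : [0, 5]
over   : [0, 5, 0]
-      : [0, 5]
+      : [5]
negate : [-5]
negate : [5]

5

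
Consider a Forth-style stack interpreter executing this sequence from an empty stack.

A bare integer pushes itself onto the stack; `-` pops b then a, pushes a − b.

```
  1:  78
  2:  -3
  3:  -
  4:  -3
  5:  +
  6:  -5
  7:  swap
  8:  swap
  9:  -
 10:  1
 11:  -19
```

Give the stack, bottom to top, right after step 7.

78   : 78
-3   : 78 -3
-    : 81
-3   : 81 -3
+    : 78
-5   : 78 -5
swap : -5 78

[-5, 78]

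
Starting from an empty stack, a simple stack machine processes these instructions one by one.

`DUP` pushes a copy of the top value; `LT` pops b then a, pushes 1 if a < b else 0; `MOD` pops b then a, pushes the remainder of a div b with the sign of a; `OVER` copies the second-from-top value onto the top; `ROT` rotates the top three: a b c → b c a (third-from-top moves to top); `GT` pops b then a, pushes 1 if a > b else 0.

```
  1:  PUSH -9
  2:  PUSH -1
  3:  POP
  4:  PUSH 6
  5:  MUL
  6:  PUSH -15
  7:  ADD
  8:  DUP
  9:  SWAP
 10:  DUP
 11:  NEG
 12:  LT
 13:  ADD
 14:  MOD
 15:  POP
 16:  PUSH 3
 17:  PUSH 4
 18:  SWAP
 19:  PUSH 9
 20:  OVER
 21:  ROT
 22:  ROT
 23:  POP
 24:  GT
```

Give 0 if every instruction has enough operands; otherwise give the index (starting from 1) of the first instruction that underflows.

PUSH -9  → [-9]
PUSH -1  → [-9, -1]
POP      → [-9]
PUSH 6   → [-9, 6]
MUL      → [-54]
PUSH -15 → [-54, -15]
ADD      → [-69]
DUP      → [-69, -69]
SWAP     → [-69, -69]
DUP      → [-69, -69, -69]
NEG      → [-69, -69, 69]
LT       → [-69, 1]
ADD      → [-68]
MOD  — needs 2 operands, stack has 1 → underflow

14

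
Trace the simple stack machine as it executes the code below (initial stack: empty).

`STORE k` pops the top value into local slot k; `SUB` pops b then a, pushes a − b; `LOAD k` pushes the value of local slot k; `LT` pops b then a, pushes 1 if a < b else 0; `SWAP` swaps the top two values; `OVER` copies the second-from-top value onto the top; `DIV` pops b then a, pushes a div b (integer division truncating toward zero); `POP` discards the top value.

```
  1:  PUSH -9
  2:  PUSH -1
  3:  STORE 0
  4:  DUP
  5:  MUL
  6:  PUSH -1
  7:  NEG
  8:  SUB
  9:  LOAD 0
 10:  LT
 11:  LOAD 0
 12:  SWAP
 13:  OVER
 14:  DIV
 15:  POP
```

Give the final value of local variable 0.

-1

PUSH -9 : [-9]
PUSH -1 : [-9, -1]
STORE 0 : [-9]
DUP     : [-9, -9]
MUL     : [81]
PUSH -1 : [81, -1]
NEG     : [81, 1]
SUB     : [80]
LOAD 0  : [80, -1]
LT      : [0]
LOAD 0  : [0, -1]
SWAP    : [-1, 0]
OVER    : [-1, 0, -1]
DIV     : [-1, 0]
POP     : [-1]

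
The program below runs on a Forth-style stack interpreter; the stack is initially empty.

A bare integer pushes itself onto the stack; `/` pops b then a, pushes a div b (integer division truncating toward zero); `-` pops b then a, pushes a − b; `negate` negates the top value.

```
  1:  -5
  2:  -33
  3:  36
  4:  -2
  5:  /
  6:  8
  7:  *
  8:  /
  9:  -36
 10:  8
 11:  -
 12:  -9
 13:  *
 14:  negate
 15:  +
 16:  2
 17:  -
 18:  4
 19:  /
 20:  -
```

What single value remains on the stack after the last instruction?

-5     -> [-5]
-33    -> [-5, -33]
36     -> [-5, -33, 36]
-2     -> [-5, -33, 36, -2]
/      -> [-5, -33, -18]
8      -> [-5, -33, -18, 8]
*      -> [-5, -33, -144]
/      -> [-5, 0]
-36    -> [-5, 0, -36]
8      -> [-5, 0, -36, 8]
-      -> [-5, 0, -44]
-9     -> [-5, 0, -44, -9]
*      -> [-5, 0, 396]
negate -> [-5, 0, -396]
+      -> [-5, -396]
2      -> [-5, -396, 2]
-      -> [-5, -398]
4      -> [-5, -398, 4]
/      -> [-5, -99]
-      -> [94]

94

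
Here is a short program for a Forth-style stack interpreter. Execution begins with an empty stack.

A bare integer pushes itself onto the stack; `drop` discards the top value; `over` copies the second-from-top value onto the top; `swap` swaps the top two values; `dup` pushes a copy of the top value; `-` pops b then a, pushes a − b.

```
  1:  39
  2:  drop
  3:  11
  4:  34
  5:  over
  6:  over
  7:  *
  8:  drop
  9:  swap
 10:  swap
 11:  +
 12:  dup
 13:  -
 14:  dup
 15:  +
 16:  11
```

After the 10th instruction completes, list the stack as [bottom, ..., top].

[11, 34]

39   : 39
drop : (empty)
11   : 11
34   : 11 34
over : 11 34 11
over : 11 34 11 34
*    : 11 34 374
drop : 11 34
swap : 34 11
swap : 11 34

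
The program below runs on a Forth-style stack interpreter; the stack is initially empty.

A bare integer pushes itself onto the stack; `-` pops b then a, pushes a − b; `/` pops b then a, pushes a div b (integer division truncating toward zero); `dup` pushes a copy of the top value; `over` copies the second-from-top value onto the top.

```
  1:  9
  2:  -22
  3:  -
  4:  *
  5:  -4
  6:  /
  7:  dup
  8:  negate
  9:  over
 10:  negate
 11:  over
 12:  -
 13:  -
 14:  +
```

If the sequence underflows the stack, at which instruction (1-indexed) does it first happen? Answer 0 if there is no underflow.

9    [9]
-22  [9, -22]
-    [31]
*  — needs 2 operands, stack has 1 → underflow

4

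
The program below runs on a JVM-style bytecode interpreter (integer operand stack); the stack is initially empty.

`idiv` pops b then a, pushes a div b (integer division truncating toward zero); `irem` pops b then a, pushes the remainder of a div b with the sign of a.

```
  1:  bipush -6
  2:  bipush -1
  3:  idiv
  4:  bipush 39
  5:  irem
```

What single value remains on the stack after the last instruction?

bipush -6 → -6
bipush -1 → -6 -1
idiv      → 6
bipush 39 → 6 39
irem      → 6

6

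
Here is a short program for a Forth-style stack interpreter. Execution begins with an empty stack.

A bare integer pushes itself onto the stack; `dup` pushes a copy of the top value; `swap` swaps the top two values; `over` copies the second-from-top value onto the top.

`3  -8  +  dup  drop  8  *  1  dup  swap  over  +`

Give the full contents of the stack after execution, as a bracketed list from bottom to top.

3    : [3]
-8   : [3, -8]
+    : [-5]
dup  : [-5, -5]
drop : [-5]
8    : [-5, 8]
*    : [-40]
1    : [-40, 1]
dup  : [-40, 1, 1]
swap : [-40, 1, 1]
over : [-40, 1, 1, 1]
+    : [-40, 1, 2]

[-40, 1, 2]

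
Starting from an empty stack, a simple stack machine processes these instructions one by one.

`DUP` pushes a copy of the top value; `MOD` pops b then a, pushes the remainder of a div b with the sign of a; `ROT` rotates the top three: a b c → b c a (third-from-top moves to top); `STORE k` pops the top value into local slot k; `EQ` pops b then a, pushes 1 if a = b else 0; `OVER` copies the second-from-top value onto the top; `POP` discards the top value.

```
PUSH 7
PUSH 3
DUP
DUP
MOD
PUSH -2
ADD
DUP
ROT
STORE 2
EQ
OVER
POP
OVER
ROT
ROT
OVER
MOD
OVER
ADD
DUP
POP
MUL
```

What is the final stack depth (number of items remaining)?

2

PUSH 7  → 7
PUSH 3  → 7 3
DUP     → 7 3 3
DUP     → 7 3 3 3
MOD     → 7 3 0
PUSH -2 → 7 3 0 -2
ADD     → 7 3 -2
DUP     → 7 3 -2 -2
ROT     → 7 -2 -2 3
STORE 2 → 7 -2 -2
EQ      → 7 1
OVER    → 7 1 7
POP     → 7 1
OVER    → 7 1 7
ROT     → 1 7 7
ROT     → 7 7 1
OVER    → 7 7 1 7
MOD     → 7 7 1
OVER    → 7 7 1 7
ADD     → 7 7 8
DUP     → 7 7 8 8
POP     → 7 7 8
MUL     → 7 56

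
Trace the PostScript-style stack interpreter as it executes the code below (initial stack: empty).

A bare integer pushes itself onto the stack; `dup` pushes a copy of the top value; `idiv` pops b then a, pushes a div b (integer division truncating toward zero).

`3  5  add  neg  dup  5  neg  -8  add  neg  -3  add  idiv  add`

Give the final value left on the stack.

-8

3    : [3]
5    : [3, 5]
add  : [8]
neg  : [-8]
dup  : [-8, -8]
5    : [-8, -8, 5]
neg  : [-8, -8, -5]
-8   : [-8, -8, -5, -8]
add  : [-8, -8, -13]
neg  : [-8, -8, 13]
-3   : [-8, -8, 13, -3]
add  : [-8, -8, 10]
idiv : [-8, 0]
add  : [-8]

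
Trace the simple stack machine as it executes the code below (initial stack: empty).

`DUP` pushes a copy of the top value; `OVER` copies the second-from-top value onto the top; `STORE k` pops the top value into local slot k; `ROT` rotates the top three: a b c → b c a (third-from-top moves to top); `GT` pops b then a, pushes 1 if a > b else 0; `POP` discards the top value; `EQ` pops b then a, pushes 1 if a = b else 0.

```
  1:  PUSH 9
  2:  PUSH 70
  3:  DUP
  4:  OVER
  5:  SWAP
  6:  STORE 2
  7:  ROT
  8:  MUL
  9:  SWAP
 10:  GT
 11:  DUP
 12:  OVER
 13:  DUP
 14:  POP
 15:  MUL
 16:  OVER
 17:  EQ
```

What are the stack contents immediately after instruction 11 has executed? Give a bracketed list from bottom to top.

PUSH 9  -> [9]
PUSH 70 -> [9, 70]
DUP     -> [9, 70, 70]
OVER    -> [9, 70, 70, 70]
SWAP    -> [9, 70, 70, 70]
STORE 2 -> [9, 70, 70]
ROT     -> [70, 70, 9]
MUL     -> [70, 630]
SWAP    -> [630, 70]
GT      -> [1]
DUP     -> [1, 1]

[1, 1]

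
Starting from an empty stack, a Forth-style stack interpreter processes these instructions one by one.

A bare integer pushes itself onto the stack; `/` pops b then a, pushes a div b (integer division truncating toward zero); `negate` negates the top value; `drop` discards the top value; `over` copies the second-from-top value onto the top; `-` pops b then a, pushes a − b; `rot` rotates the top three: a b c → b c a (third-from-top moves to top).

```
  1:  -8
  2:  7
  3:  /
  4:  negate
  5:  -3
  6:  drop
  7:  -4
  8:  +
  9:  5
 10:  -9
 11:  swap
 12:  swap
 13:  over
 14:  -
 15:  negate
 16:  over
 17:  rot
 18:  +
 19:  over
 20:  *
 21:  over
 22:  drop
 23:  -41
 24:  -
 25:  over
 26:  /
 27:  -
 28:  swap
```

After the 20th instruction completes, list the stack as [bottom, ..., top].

-8     -> -8
7      -> -8 7
/      -> -1
negate -> 1
-3     -> 1 -3
drop   -> 1
-4     -> 1 -4
+      -> -3
5      -> -3 5
-9     -> -3 5 -9
swap   -> -3 -9 5
swap   -> -3 5 -9
over   -> -3 5 -9 5
-      -> -3 5 -14
negate -> -3 5 14
over   -> -3 5 14 5
rot    -> -3 14 5 5
+      -> -3 14 10
over   -> -3 14 10 14
*      -> -3 14 140

[-3, 14, 140]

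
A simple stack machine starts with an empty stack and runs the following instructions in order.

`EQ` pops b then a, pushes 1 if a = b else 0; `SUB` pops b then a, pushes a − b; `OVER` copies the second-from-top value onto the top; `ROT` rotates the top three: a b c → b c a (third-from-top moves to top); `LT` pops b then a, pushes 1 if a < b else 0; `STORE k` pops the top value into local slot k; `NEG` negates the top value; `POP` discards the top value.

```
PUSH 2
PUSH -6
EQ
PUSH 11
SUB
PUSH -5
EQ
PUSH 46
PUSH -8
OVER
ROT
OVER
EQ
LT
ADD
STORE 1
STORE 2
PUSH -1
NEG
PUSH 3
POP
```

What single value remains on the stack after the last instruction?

PUSH 2  -> [2]
PUSH -6 -> [2, -6]
EQ      -> [0]
PUSH 11 -> [0, 11]
SUB     -> [-11]
PUSH -5 -> [-11, -5]
EQ      -> [0]
PUSH 46 -> [0, 46]
PUSH -8 -> [0, 46, -8]
OVER    -> [0, 46, -8, 46]
ROT     -> [0, -8, 46, 46]
OVER    -> [0, -8, 46, 46, 46]
EQ      -> [0, -8, 46, 1]
LT      -> [0, -8, 0]
ADD     -> [0, -8]
STORE 1 -> [0]
STORE 2 -> []
PUSH -1 -> [-1]
NEG     -> [1]
PUSH 3  -> [1, 3]
POP     -> [1]

1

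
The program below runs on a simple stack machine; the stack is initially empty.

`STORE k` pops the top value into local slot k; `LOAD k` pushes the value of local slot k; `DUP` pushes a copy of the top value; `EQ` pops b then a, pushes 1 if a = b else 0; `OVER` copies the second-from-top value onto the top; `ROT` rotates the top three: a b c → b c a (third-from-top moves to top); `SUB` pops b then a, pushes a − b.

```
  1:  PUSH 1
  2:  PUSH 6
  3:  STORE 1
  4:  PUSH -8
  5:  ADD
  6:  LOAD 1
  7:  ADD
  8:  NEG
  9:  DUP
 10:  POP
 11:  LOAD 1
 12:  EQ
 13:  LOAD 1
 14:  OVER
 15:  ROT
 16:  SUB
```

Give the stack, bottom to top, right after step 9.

PUSH 1  -> [1]
PUSH 6  -> [1, 6]
STORE 1 -> [1]
PUSH -8 -> [1, -8]
ADD     -> [-7]
LOAD 1  -> [-7, 6]
ADD     -> [-1]
NEG     -> [1]
DUP     -> [1, 1]

[1, 1]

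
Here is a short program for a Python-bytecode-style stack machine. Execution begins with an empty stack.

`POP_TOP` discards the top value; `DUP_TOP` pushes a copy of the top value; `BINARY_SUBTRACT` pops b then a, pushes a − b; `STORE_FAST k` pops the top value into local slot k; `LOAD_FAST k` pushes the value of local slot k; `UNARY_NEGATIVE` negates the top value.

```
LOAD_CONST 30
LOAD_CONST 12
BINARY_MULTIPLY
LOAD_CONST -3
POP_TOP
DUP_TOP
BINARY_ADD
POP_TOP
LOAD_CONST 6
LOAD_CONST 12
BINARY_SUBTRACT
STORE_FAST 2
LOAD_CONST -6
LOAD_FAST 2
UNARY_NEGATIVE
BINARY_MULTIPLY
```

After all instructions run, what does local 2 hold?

-6

LOAD_CONST 30   -> [30]
LOAD_CONST 12   -> [30, 12]
BINARY_MULTIPLY -> [360]
LOAD_CONST -3   -> [360, -3]
POP_TOP         -> [360]
DUP_TOP         -> [360, 360]
BINARY_ADD      -> [720]
POP_TOP         -> []
LOAD_CONST 6    -> [6]
LOAD_CONST 12   -> [6, 12]
BINARY_SUBTRACT -> [-6]
STORE_FAST 2    -> []
LOAD_CONST -6   -> [-6]
LOAD_FAST 2     -> [-6, -6]
UNARY_NEGATIVE  -> [-6, 6]
BINARY_MULTIPLY -> [-36]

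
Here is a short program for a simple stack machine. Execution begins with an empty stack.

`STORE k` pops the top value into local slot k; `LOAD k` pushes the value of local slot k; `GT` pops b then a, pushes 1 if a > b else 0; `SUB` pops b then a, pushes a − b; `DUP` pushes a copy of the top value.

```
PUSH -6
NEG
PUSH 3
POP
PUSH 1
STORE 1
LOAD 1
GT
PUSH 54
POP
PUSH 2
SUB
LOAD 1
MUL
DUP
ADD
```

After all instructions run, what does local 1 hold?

1

PUSH -6 : -6
NEG     : 6
PUSH 3  : 6 3
POP     : 6
PUSH 1  : 6 1
STORE 1 : 6
LOAD 1  : 6 1
GT      : 1
PUSH 54 : 1 54
POP     : 1
PUSH 2  : 1 2
SUB     : -1
LOAD 1  : -1 1
MUL     : -1
DUP     : -1 -1
ADD     : -2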